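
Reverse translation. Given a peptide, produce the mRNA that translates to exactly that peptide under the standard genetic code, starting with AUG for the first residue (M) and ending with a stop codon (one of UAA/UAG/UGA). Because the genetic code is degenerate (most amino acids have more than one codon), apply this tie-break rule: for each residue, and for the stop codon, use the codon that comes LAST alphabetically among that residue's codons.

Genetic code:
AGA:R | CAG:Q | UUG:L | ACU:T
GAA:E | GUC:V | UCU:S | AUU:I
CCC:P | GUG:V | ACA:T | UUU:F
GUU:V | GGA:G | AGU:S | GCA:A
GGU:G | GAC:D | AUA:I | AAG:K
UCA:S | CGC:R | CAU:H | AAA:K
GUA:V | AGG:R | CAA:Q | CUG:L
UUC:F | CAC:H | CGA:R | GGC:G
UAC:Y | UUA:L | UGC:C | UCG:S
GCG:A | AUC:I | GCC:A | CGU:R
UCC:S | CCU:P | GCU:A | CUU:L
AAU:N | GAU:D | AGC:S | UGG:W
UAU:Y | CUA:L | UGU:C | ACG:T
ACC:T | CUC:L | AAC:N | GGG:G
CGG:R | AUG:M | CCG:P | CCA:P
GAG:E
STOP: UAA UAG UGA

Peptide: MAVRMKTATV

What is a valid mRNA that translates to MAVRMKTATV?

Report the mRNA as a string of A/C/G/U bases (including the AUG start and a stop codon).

Answer: mRNA: AUGGCUGUUCGUAUGAAGACUGCUACUGUUUGA

Derivation:
residue 1: M -> AUG (start codon)
residue 2: A codons sorted = GCA,GCC,GCG,GCU -> pick last = GCU
residue 3: V codons sorted = GUA,GUC,GUG,GUU -> pick last = GUU
residue 4: R codons sorted = AGA,AGG,CGA,CGC,CGG,CGU -> pick last = CGU
residue 5: M -> AUG (only codon)
residue 6: K codons sorted = AAA,AAG -> pick last = AAG
residue 7: T codons sorted = ACA,ACC,ACG,ACU -> pick last = ACU
residue 8: A codons sorted = GCA,GCC,GCG,GCU -> pick last = GCU
residue 9: T codons sorted = ACA,ACC,ACG,ACU -> pick last = ACU
residue 10: V codons sorted = GUA,GUC,GUG,GUU -> pick last = GUU
terminator: stop codons sorted = UAA,UAG,UGA -> pick last = UGA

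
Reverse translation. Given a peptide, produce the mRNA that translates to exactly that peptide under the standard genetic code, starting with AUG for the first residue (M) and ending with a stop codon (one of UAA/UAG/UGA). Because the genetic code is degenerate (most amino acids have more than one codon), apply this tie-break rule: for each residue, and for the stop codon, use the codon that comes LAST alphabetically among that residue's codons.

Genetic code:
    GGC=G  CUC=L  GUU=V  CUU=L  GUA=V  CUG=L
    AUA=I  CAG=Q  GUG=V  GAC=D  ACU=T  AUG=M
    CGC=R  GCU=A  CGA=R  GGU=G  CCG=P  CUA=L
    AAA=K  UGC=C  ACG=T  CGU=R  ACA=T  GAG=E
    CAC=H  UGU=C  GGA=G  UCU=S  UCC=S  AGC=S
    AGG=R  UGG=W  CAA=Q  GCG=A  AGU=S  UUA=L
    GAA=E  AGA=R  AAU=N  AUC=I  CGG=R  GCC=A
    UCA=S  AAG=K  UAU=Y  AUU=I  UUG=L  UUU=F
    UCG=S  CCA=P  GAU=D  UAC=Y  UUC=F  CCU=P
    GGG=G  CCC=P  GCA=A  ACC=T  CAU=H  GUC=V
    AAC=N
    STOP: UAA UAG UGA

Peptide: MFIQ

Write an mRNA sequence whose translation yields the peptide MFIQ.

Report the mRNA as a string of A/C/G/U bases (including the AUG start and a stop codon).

residue 1: M -> AUG (start codon)
residue 2: F codons sorted = UUC,UUU -> pick last = UUU
residue 3: I codons sorted = AUA,AUC,AUU -> pick last = AUU
residue 4: Q codons sorted = CAA,CAG -> pick last = CAG
terminator: stop codons sorted = UAA,UAG,UGA -> pick last = UGA

Answer: mRNA: AUGUUUAUUCAGUGA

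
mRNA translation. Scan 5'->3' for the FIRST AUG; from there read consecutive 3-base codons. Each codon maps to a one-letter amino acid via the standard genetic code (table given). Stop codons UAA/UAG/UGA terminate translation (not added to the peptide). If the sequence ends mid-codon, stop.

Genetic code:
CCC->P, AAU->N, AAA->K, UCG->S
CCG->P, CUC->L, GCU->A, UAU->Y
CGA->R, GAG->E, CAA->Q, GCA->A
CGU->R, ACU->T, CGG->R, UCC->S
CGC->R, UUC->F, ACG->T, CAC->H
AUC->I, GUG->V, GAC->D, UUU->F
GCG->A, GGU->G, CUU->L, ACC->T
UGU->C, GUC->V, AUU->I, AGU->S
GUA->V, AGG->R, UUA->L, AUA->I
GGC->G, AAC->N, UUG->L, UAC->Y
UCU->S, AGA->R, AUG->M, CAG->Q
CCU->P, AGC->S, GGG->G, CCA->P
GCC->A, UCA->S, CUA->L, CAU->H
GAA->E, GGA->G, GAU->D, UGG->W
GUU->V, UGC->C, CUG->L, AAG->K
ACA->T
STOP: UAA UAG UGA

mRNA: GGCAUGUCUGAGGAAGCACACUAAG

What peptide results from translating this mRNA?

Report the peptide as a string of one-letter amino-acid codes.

Answer: MSEEAH

Derivation:
start AUG at pos 3
pos 3: AUG -> M; peptide=M
pos 6: UCU -> S; peptide=MS
pos 9: GAG -> E; peptide=MSE
pos 12: GAA -> E; peptide=MSEE
pos 15: GCA -> A; peptide=MSEEA
pos 18: CAC -> H; peptide=MSEEAH
pos 21: UAA -> STOP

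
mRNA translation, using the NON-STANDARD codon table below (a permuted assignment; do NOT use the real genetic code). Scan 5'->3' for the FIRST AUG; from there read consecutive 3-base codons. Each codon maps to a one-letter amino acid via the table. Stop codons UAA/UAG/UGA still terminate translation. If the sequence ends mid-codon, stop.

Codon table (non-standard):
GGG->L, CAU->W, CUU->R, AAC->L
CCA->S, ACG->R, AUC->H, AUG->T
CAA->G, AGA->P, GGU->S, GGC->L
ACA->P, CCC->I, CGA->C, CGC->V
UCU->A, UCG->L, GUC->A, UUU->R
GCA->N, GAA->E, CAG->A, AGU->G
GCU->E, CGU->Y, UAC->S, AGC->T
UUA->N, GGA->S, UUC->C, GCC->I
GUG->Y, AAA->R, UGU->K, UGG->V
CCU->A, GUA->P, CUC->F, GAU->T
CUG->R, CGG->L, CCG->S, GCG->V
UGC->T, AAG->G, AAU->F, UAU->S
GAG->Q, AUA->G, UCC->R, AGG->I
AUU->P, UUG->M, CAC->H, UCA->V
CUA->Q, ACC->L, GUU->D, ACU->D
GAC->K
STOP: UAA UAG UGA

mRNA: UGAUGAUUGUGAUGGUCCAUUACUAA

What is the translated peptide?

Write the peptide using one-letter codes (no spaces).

Answer: TPYTAWS

Derivation:
start AUG at pos 2
pos 2: AUG -> T; peptide=T
pos 5: AUU -> P; peptide=TP
pos 8: GUG -> Y; peptide=TPY
pos 11: AUG -> T; peptide=TPYT
pos 14: GUC -> A; peptide=TPYTA
pos 17: CAU -> W; peptide=TPYTAW
pos 20: UAC -> S; peptide=TPYTAWS
pos 23: UAA -> STOP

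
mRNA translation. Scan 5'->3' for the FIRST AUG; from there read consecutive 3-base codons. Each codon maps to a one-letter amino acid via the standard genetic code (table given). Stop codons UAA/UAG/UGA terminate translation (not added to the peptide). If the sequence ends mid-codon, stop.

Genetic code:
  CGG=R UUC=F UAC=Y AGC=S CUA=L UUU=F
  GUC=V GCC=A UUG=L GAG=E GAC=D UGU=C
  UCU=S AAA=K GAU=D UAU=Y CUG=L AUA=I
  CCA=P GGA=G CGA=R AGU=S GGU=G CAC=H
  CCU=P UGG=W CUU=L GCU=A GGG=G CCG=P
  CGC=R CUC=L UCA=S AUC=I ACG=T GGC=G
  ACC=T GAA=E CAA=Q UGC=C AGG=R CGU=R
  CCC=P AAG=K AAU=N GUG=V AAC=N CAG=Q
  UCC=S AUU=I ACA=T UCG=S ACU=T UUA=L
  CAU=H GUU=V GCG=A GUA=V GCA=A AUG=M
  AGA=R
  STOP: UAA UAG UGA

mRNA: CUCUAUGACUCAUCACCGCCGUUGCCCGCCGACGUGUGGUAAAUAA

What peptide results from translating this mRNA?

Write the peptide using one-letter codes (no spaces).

start AUG at pos 4
pos 4: AUG -> M; peptide=M
pos 7: ACU -> T; peptide=MT
pos 10: CAU -> H; peptide=MTH
pos 13: CAC -> H; peptide=MTHH
pos 16: CGC -> R; peptide=MTHHR
pos 19: CGU -> R; peptide=MTHHRR
pos 22: UGC -> C; peptide=MTHHRRC
pos 25: CCG -> P; peptide=MTHHRRCP
pos 28: CCG -> P; peptide=MTHHRRCPP
pos 31: ACG -> T; peptide=MTHHRRCPPT
pos 34: UGU -> C; peptide=MTHHRRCPPTC
pos 37: GGU -> G; peptide=MTHHRRCPPTCG
pos 40: AAA -> K; peptide=MTHHRRCPPTCGK
pos 43: UAA -> STOP

Answer: MTHHRRCPPTCGK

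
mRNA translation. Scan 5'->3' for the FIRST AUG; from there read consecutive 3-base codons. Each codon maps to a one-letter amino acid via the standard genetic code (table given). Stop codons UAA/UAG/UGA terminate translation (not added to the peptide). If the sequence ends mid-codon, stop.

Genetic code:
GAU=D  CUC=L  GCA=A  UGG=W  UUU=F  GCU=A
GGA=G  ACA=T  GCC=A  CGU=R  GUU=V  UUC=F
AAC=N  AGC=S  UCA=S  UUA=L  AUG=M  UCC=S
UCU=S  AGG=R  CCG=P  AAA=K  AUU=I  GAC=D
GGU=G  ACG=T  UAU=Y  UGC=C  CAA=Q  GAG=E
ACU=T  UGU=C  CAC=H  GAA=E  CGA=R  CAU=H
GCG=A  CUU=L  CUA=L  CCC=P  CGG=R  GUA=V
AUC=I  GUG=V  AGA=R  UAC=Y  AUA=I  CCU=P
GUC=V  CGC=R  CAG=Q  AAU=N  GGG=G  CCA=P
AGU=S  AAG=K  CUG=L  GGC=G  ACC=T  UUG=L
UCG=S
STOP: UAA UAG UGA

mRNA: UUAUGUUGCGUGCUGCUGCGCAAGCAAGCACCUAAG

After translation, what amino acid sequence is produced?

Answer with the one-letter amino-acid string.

Answer: MLRAAAQAST

Derivation:
start AUG at pos 2
pos 2: AUG -> M; peptide=M
pos 5: UUG -> L; peptide=ML
pos 8: CGU -> R; peptide=MLR
pos 11: GCU -> A; peptide=MLRA
pos 14: GCU -> A; peptide=MLRAA
pos 17: GCG -> A; peptide=MLRAAA
pos 20: CAA -> Q; peptide=MLRAAAQ
pos 23: GCA -> A; peptide=MLRAAAQA
pos 26: AGC -> S; peptide=MLRAAAQAS
pos 29: ACC -> T; peptide=MLRAAAQAST
pos 32: UAA -> STOP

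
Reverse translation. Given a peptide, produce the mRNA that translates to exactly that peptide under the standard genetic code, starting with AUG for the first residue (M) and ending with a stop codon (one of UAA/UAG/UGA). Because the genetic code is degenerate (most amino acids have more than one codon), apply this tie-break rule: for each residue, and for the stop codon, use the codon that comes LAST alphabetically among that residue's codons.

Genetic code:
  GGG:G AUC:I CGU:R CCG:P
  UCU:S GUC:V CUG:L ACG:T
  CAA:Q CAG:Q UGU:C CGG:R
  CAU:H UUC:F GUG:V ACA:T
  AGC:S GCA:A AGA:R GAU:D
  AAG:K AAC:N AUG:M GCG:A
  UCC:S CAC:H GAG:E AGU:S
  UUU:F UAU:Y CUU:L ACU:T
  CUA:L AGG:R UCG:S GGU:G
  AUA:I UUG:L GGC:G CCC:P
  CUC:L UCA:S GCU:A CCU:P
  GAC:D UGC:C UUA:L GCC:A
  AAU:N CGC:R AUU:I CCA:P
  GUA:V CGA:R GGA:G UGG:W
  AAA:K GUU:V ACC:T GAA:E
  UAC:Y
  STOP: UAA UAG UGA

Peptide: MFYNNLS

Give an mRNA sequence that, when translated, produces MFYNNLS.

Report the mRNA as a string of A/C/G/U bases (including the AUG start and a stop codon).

Answer: mRNA: AUGUUUUAUAAUAAUUUGUCUUGA

Derivation:
residue 1: M -> AUG (start codon)
residue 2: F codons sorted = UUC,UUU -> pick last = UUU
residue 3: Y codons sorted = UAC,UAU -> pick last = UAU
residue 4: N codons sorted = AAC,AAU -> pick last = AAU
residue 5: N codons sorted = AAC,AAU -> pick last = AAU
residue 6: L codons sorted = CUA,CUC,CUG,CUU,UUA,UUG -> pick last = UUG
residue 7: S codons sorted = AGC,AGU,UCA,UCC,UCG,UCU -> pick last = UCU
terminator: stop codons sorted = UAA,UAG,UGA -> pick last = UGA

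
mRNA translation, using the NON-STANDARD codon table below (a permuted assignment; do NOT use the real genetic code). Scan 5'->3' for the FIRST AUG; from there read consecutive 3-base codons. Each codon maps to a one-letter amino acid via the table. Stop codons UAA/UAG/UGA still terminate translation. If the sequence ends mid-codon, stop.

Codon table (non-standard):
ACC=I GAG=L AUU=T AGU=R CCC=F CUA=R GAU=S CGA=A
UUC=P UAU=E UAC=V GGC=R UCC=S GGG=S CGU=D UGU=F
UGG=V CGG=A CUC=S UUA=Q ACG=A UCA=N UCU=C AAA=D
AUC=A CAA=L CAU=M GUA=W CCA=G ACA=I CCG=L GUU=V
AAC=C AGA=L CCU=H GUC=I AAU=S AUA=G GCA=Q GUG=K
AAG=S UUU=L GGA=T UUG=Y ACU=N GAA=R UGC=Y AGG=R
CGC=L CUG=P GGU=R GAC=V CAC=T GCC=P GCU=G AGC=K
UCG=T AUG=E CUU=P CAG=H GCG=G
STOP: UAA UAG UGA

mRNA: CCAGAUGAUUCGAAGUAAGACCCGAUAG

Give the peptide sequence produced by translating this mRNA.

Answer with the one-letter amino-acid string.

start AUG at pos 4
pos 4: AUG -> E; peptide=E
pos 7: AUU -> T; peptide=ET
pos 10: CGA -> A; peptide=ETA
pos 13: AGU -> R; peptide=ETAR
pos 16: AAG -> S; peptide=ETARS
pos 19: ACC -> I; peptide=ETARSI
pos 22: CGA -> A; peptide=ETARSIA
pos 25: UAG -> STOP

Answer: ETARSIA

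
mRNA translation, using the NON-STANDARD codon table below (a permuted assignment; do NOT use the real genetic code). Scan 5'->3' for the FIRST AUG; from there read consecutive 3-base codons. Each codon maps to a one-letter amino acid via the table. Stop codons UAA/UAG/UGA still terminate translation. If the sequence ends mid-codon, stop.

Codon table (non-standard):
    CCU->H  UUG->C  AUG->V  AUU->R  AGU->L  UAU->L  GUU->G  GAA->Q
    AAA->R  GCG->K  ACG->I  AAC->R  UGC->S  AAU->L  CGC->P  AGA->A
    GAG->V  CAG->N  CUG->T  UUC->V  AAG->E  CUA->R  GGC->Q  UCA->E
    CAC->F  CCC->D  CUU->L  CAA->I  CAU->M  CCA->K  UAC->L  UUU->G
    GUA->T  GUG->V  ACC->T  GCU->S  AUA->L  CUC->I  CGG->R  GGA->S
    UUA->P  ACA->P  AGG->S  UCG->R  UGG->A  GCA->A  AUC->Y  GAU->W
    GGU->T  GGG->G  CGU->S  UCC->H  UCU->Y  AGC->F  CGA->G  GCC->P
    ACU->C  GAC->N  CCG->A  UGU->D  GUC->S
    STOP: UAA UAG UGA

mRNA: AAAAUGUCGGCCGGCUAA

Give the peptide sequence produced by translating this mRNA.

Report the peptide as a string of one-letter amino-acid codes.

Answer: VRPQ

Derivation:
start AUG at pos 3
pos 3: AUG -> V; peptide=V
pos 6: UCG -> R; peptide=VR
pos 9: GCC -> P; peptide=VRP
pos 12: GGC -> Q; peptide=VRPQ
pos 15: UAA -> STOP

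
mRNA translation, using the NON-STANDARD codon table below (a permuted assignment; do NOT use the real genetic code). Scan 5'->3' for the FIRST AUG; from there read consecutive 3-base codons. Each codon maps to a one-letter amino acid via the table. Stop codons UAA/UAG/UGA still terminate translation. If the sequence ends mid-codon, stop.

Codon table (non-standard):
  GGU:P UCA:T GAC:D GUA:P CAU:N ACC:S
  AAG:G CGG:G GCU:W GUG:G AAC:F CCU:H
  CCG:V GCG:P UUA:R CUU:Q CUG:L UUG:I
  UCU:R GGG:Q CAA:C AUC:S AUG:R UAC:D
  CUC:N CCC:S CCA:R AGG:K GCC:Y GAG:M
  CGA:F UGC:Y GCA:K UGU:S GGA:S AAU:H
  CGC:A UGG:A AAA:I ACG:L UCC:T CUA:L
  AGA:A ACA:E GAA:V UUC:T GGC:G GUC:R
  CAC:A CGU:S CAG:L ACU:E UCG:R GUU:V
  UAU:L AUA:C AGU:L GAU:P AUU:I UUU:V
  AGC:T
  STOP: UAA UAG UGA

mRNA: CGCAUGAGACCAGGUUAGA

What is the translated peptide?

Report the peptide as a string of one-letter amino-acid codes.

Answer: RARP

Derivation:
start AUG at pos 3
pos 3: AUG -> R; peptide=R
pos 6: AGA -> A; peptide=RA
pos 9: CCA -> R; peptide=RAR
pos 12: GGU -> P; peptide=RARP
pos 15: UAG -> STOP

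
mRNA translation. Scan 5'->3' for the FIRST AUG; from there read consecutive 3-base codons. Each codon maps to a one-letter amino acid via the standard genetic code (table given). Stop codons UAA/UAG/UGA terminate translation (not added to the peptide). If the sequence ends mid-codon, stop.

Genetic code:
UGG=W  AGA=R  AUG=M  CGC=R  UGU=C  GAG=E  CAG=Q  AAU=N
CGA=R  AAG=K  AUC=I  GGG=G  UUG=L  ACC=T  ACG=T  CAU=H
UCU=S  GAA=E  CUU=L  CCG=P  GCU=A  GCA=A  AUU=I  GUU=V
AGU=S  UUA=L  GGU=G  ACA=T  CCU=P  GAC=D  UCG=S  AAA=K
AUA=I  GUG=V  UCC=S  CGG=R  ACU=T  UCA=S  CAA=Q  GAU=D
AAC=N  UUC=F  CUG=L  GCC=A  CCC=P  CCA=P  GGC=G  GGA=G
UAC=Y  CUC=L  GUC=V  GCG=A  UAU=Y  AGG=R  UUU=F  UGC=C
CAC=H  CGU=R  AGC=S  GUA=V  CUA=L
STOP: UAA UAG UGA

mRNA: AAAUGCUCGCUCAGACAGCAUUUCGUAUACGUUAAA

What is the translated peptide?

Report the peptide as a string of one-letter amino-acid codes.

start AUG at pos 2
pos 2: AUG -> M; peptide=M
pos 5: CUC -> L; peptide=ML
pos 8: GCU -> A; peptide=MLA
pos 11: CAG -> Q; peptide=MLAQ
pos 14: ACA -> T; peptide=MLAQT
pos 17: GCA -> A; peptide=MLAQTA
pos 20: UUU -> F; peptide=MLAQTAF
pos 23: CGU -> R; peptide=MLAQTAFR
pos 26: AUA -> I; peptide=MLAQTAFRI
pos 29: CGU -> R; peptide=MLAQTAFRIR
pos 32: UAA -> STOP

Answer: MLAQTAFRIR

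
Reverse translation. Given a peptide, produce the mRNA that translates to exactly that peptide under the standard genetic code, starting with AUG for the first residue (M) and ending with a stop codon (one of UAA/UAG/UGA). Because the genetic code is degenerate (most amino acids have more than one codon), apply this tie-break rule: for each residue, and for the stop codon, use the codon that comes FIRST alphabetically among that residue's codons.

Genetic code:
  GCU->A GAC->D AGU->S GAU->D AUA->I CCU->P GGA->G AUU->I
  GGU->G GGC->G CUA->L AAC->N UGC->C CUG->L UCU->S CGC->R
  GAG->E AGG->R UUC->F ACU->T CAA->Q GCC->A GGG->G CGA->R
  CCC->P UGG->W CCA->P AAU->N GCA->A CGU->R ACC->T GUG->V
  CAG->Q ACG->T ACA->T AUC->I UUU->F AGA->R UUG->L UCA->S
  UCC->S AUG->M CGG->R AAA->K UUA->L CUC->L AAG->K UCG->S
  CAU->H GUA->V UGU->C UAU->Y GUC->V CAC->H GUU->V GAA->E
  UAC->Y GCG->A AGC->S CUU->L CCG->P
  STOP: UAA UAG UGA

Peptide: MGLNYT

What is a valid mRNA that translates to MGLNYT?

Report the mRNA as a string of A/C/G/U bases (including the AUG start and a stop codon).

Answer: mRNA: AUGGGACUAAACUACACAUAA

Derivation:
residue 1: M -> AUG (start codon)
residue 2: G codons sorted = GGA,GGC,GGG,GGU -> pick first = GGA
residue 3: L codons sorted = CUA,CUC,CUG,CUU,UUA,UUG -> pick first = CUA
residue 4: N codons sorted = AAC,AAU -> pick first = AAC
residue 5: Y codons sorted = UAC,UAU -> pick first = UAC
residue 6: T codons sorted = ACA,ACC,ACG,ACU -> pick first = ACA
terminator: stop codons sorted = UAA,UAG,UGA -> pick first = UAA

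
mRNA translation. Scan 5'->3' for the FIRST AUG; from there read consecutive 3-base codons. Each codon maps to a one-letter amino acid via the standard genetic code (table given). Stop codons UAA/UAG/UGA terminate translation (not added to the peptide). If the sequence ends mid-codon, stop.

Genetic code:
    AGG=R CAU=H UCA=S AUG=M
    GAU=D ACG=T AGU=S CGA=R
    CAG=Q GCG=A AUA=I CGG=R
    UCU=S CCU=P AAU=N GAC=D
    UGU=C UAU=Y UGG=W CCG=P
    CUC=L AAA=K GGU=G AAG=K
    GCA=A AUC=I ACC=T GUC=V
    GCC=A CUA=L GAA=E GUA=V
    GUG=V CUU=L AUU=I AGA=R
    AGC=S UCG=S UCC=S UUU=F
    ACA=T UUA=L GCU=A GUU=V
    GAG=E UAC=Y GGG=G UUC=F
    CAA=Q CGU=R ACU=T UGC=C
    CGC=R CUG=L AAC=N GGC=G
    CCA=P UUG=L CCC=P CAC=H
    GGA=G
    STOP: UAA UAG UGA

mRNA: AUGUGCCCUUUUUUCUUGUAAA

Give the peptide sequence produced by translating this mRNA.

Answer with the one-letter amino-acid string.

Answer: MCPFFL

Derivation:
start AUG at pos 0
pos 0: AUG -> M; peptide=M
pos 3: UGC -> C; peptide=MC
pos 6: CCU -> P; peptide=MCP
pos 9: UUU -> F; peptide=MCPF
pos 12: UUC -> F; peptide=MCPFF
pos 15: UUG -> L; peptide=MCPFFL
pos 18: UAA -> STOP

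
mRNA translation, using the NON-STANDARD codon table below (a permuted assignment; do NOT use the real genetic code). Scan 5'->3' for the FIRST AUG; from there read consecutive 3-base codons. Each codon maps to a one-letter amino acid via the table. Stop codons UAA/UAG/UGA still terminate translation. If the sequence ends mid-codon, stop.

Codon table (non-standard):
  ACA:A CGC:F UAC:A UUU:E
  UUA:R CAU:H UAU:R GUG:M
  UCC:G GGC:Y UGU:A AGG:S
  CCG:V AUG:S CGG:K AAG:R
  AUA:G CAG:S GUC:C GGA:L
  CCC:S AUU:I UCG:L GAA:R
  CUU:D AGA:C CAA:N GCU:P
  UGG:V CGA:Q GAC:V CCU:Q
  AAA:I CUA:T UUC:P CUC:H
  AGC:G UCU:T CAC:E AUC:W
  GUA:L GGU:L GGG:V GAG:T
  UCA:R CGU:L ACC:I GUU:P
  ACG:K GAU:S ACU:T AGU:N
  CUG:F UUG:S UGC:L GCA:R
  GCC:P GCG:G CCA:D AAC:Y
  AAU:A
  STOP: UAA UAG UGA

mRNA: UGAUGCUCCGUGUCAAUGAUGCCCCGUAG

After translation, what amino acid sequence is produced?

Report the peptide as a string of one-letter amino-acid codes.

start AUG at pos 2
pos 2: AUG -> S; peptide=S
pos 5: CUC -> H; peptide=SH
pos 8: CGU -> L; peptide=SHL
pos 11: GUC -> C; peptide=SHLC
pos 14: AAU -> A; peptide=SHLCA
pos 17: GAU -> S; peptide=SHLCAS
pos 20: GCC -> P; peptide=SHLCASP
pos 23: CCG -> V; peptide=SHLCASPV
pos 26: UAG -> STOP

Answer: SHLCASPV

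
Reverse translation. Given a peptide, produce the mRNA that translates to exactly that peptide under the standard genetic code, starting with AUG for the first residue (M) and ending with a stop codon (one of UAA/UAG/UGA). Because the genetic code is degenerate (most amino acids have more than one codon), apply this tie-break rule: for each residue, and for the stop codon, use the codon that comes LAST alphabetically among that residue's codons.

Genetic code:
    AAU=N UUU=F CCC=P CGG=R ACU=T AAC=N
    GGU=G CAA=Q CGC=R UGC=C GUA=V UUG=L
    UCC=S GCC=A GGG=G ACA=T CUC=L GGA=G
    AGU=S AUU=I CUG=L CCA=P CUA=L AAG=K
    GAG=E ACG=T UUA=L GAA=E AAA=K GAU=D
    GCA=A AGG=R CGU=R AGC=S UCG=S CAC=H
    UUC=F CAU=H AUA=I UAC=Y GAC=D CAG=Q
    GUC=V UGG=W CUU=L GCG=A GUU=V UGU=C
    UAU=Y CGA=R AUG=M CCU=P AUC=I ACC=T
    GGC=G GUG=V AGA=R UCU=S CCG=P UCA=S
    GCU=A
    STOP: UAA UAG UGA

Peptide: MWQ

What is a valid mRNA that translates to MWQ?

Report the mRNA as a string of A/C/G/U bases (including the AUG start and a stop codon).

residue 1: M -> AUG (start codon)
residue 2: W -> UGG (only codon)
residue 3: Q codons sorted = CAA,CAG -> pick last = CAG
terminator: stop codons sorted = UAA,UAG,UGA -> pick last = UGA

Answer: mRNA: AUGUGGCAGUGA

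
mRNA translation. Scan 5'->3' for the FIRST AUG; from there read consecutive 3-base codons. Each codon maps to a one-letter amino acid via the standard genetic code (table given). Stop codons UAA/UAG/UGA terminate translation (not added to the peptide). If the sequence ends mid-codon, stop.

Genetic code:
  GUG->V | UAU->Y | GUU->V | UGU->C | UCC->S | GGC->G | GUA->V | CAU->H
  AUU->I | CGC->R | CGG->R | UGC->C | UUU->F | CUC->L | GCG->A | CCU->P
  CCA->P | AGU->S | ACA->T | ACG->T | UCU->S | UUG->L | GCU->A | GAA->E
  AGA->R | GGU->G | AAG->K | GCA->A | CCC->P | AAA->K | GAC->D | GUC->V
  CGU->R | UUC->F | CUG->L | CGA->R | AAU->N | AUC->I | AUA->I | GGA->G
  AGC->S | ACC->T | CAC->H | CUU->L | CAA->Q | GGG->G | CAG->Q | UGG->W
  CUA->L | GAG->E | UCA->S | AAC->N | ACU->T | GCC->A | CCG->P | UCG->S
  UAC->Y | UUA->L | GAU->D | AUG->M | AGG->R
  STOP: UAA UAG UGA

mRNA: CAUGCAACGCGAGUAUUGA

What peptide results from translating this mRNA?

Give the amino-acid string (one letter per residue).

Answer: MQREY

Derivation:
start AUG at pos 1
pos 1: AUG -> M; peptide=M
pos 4: CAA -> Q; peptide=MQ
pos 7: CGC -> R; peptide=MQR
pos 10: GAG -> E; peptide=MQRE
pos 13: UAU -> Y; peptide=MQREY
pos 16: UGA -> STOP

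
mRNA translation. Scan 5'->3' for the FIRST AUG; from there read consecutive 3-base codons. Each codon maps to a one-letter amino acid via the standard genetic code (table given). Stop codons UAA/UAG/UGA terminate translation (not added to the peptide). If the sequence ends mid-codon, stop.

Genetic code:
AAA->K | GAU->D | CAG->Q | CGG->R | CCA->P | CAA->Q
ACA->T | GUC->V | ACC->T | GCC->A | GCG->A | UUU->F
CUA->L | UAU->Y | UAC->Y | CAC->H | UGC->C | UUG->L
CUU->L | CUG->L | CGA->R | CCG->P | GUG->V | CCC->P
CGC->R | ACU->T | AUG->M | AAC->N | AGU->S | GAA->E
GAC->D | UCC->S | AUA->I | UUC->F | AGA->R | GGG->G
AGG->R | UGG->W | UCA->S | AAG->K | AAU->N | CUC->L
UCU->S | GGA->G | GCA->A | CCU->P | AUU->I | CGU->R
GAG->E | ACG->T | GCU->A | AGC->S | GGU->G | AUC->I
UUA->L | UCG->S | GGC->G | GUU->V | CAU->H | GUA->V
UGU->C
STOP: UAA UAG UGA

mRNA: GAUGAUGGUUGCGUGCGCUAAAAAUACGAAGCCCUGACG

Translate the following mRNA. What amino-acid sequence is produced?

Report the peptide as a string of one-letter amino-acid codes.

Answer: MMVACAKNTKP

Derivation:
start AUG at pos 1
pos 1: AUG -> M; peptide=M
pos 4: AUG -> M; peptide=MM
pos 7: GUU -> V; peptide=MMV
pos 10: GCG -> A; peptide=MMVA
pos 13: UGC -> C; peptide=MMVAC
pos 16: GCU -> A; peptide=MMVACA
pos 19: AAA -> K; peptide=MMVACAK
pos 22: AAU -> N; peptide=MMVACAKN
pos 25: ACG -> T; peptide=MMVACAKNT
pos 28: AAG -> K; peptide=MMVACAKNTK
pos 31: CCC -> P; peptide=MMVACAKNTKP
pos 34: UGA -> STOP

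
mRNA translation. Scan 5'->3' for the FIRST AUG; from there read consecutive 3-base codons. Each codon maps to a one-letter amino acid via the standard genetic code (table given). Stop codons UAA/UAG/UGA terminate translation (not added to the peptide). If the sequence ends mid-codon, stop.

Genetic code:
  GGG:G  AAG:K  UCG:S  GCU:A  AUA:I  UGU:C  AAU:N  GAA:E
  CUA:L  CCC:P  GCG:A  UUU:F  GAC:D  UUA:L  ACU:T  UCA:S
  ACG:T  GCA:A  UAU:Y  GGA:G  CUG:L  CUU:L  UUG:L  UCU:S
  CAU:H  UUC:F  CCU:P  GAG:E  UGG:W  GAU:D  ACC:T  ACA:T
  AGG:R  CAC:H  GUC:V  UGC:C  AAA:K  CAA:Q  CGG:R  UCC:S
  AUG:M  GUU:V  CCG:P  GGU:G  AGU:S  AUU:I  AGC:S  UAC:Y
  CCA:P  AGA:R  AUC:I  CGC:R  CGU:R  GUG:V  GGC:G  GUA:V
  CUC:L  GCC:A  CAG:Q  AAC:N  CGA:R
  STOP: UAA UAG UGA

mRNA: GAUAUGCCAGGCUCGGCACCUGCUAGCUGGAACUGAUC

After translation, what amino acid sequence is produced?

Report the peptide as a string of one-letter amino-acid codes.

start AUG at pos 3
pos 3: AUG -> M; peptide=M
pos 6: CCA -> P; peptide=MP
pos 9: GGC -> G; peptide=MPG
pos 12: UCG -> S; peptide=MPGS
pos 15: GCA -> A; peptide=MPGSA
pos 18: CCU -> P; peptide=MPGSAP
pos 21: GCU -> A; peptide=MPGSAPA
pos 24: AGC -> S; peptide=MPGSAPAS
pos 27: UGG -> W; peptide=MPGSAPASW
pos 30: AAC -> N; peptide=MPGSAPASWN
pos 33: UGA -> STOP

Answer: MPGSAPASWN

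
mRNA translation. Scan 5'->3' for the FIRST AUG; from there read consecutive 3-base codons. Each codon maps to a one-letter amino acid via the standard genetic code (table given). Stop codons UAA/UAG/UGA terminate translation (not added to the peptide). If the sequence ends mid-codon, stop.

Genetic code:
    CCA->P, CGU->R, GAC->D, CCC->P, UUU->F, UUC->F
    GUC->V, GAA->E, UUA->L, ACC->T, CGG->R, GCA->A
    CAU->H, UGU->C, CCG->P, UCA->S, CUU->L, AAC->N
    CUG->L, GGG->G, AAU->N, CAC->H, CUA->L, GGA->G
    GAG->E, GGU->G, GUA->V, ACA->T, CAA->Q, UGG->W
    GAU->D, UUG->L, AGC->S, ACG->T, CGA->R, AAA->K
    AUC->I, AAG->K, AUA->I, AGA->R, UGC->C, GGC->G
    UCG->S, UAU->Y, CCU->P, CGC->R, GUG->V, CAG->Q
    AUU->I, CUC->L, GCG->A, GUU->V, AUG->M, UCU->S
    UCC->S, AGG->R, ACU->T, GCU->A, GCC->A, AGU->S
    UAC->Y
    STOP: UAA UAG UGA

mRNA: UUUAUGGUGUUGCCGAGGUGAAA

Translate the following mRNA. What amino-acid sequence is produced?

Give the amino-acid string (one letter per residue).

Answer: MVLPR

Derivation:
start AUG at pos 3
pos 3: AUG -> M; peptide=M
pos 6: GUG -> V; peptide=MV
pos 9: UUG -> L; peptide=MVL
pos 12: CCG -> P; peptide=MVLP
pos 15: AGG -> R; peptide=MVLPR
pos 18: UGA -> STOP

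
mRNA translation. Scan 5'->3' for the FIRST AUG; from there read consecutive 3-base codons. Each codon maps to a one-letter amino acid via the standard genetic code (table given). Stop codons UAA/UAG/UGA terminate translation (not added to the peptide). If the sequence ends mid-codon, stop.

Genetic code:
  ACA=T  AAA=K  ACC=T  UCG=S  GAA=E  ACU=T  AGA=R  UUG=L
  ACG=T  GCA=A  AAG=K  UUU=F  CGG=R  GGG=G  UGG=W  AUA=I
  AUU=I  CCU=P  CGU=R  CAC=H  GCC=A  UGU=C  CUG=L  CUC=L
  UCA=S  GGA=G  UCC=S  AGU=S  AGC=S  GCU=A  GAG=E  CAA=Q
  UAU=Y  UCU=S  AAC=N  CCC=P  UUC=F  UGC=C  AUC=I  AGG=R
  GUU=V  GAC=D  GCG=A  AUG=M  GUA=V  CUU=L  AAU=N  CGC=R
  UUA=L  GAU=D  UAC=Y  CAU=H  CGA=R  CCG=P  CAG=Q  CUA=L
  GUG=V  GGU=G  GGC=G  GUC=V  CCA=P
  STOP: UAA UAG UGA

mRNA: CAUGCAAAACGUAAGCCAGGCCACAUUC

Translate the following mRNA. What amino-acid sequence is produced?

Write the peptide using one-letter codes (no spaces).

start AUG at pos 1
pos 1: AUG -> M; peptide=M
pos 4: CAA -> Q; peptide=MQ
pos 7: AAC -> N; peptide=MQN
pos 10: GUA -> V; peptide=MQNV
pos 13: AGC -> S; peptide=MQNVS
pos 16: CAG -> Q; peptide=MQNVSQ
pos 19: GCC -> A; peptide=MQNVSQA
pos 22: ACA -> T; peptide=MQNVSQAT
pos 25: UUC -> F; peptide=MQNVSQATF
pos 28: only 0 nt remain (<3), stop (end of mRNA)

Answer: MQNVSQATF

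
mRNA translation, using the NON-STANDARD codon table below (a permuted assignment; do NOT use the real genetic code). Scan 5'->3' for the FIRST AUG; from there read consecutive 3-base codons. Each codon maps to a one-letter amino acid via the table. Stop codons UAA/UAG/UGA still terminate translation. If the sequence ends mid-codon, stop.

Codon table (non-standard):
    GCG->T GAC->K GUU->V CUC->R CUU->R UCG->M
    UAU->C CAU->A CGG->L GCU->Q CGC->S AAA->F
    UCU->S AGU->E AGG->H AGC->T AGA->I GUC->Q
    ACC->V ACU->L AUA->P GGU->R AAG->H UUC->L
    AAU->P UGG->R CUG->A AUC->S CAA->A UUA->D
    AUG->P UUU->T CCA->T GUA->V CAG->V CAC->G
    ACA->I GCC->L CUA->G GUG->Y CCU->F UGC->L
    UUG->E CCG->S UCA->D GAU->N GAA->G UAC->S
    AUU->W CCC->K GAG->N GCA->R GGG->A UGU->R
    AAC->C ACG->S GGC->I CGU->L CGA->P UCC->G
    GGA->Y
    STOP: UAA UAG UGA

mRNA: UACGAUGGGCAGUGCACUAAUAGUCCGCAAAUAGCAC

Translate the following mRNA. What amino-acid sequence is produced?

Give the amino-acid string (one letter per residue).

Answer: PIERGPQSF

Derivation:
start AUG at pos 4
pos 4: AUG -> P; peptide=P
pos 7: GGC -> I; peptide=PI
pos 10: AGU -> E; peptide=PIE
pos 13: GCA -> R; peptide=PIER
pos 16: CUA -> G; peptide=PIERG
pos 19: AUA -> P; peptide=PIERGP
pos 22: GUC -> Q; peptide=PIERGPQ
pos 25: CGC -> S; peptide=PIERGPQS
pos 28: AAA -> F; peptide=PIERGPQSF
pos 31: UAG -> STOP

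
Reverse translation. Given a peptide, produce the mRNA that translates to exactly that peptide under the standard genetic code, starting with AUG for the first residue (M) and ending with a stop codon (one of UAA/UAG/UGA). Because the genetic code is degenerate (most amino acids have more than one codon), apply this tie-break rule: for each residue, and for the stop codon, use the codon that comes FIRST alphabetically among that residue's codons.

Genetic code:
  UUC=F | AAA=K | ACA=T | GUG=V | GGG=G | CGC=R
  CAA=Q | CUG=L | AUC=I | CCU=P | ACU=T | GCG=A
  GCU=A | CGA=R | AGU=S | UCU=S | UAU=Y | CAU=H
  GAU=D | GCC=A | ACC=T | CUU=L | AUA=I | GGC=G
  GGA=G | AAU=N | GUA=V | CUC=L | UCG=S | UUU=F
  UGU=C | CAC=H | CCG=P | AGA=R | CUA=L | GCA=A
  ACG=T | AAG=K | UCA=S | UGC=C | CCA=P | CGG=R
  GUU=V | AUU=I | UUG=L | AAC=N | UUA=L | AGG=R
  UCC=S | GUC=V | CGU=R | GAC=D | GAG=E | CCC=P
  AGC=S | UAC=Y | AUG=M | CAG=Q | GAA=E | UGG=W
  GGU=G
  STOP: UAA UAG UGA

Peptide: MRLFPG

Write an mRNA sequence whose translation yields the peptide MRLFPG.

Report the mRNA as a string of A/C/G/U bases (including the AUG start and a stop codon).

Answer: mRNA: AUGAGACUAUUCCCAGGAUAA

Derivation:
residue 1: M -> AUG (start codon)
residue 2: R codons sorted = AGA,AGG,CGA,CGC,CGG,CGU -> pick first = AGA
residue 3: L codons sorted = CUA,CUC,CUG,CUU,UUA,UUG -> pick first = CUA
residue 4: F codons sorted = UUC,UUU -> pick first = UUC
residue 5: P codons sorted = CCA,CCC,CCG,CCU -> pick first = CCA
residue 6: G codons sorted = GGA,GGC,GGG,GGU -> pick first = GGA
terminator: stop codons sorted = UAA,UAG,UGA -> pick first = UAA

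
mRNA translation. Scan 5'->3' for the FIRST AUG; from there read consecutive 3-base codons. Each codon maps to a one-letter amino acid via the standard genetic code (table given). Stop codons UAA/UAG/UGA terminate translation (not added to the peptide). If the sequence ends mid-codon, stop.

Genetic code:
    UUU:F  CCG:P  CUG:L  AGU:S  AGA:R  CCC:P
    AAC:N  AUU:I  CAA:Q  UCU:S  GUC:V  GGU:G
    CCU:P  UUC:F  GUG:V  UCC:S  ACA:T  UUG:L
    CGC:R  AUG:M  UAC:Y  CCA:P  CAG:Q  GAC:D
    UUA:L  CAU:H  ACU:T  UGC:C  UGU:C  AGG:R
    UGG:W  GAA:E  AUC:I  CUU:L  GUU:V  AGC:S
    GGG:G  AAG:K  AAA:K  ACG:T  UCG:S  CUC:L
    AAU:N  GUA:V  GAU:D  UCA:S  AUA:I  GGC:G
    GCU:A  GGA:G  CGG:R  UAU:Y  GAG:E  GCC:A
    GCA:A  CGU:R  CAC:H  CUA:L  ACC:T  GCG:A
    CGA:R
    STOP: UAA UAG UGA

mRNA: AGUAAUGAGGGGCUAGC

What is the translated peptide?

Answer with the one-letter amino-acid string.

Answer: MRG

Derivation:
start AUG at pos 4
pos 4: AUG -> M; peptide=M
pos 7: AGG -> R; peptide=MR
pos 10: GGC -> G; peptide=MRG
pos 13: UAG -> STOP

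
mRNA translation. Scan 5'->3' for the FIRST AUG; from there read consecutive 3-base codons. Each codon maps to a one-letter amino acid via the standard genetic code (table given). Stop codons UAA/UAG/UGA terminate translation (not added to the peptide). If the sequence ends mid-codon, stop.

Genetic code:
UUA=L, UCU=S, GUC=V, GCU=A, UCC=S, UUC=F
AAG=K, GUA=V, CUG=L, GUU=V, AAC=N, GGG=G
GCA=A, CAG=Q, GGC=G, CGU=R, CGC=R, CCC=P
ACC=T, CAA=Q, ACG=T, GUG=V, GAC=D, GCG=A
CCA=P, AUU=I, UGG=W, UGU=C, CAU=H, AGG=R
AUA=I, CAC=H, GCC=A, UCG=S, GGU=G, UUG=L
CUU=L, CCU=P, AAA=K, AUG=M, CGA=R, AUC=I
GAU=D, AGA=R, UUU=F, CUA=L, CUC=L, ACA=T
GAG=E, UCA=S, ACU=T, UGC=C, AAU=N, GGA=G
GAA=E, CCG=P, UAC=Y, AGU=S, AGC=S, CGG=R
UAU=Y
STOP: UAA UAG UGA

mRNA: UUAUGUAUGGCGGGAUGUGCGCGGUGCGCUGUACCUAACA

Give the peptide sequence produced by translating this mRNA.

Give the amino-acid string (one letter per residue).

Answer: MYGGMCAVRCT

Derivation:
start AUG at pos 2
pos 2: AUG -> M; peptide=M
pos 5: UAU -> Y; peptide=MY
pos 8: GGC -> G; peptide=MYG
pos 11: GGG -> G; peptide=MYGG
pos 14: AUG -> M; peptide=MYGGM
pos 17: UGC -> C; peptide=MYGGMC
pos 20: GCG -> A; peptide=MYGGMCA
pos 23: GUG -> V; peptide=MYGGMCAV
pos 26: CGC -> R; peptide=MYGGMCAVR
pos 29: UGU -> C; peptide=MYGGMCAVRC
pos 32: ACC -> T; peptide=MYGGMCAVRCT
pos 35: UAA -> STOP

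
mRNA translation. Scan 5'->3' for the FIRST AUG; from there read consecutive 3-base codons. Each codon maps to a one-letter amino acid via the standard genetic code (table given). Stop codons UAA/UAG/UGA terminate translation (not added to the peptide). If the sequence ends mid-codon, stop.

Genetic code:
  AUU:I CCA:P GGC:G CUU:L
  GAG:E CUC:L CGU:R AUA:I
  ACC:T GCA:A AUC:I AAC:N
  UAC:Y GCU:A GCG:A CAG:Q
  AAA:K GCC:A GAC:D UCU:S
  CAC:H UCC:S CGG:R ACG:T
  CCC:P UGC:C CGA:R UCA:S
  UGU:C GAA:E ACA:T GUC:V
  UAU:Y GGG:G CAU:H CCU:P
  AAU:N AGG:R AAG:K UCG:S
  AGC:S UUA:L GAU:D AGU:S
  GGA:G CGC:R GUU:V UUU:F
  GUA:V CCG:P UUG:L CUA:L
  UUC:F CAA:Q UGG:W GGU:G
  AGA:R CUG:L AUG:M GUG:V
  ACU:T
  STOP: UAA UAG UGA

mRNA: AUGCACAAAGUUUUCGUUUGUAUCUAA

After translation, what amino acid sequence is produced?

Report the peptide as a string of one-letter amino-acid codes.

start AUG at pos 0
pos 0: AUG -> M; peptide=M
pos 3: CAC -> H; peptide=MH
pos 6: AAA -> K; peptide=MHK
pos 9: GUU -> V; peptide=MHKV
pos 12: UUC -> F; peptide=MHKVF
pos 15: GUU -> V; peptide=MHKVFV
pos 18: UGU -> C; peptide=MHKVFVC
pos 21: AUC -> I; peptide=MHKVFVCI
pos 24: UAA -> STOP

Answer: MHKVFVCI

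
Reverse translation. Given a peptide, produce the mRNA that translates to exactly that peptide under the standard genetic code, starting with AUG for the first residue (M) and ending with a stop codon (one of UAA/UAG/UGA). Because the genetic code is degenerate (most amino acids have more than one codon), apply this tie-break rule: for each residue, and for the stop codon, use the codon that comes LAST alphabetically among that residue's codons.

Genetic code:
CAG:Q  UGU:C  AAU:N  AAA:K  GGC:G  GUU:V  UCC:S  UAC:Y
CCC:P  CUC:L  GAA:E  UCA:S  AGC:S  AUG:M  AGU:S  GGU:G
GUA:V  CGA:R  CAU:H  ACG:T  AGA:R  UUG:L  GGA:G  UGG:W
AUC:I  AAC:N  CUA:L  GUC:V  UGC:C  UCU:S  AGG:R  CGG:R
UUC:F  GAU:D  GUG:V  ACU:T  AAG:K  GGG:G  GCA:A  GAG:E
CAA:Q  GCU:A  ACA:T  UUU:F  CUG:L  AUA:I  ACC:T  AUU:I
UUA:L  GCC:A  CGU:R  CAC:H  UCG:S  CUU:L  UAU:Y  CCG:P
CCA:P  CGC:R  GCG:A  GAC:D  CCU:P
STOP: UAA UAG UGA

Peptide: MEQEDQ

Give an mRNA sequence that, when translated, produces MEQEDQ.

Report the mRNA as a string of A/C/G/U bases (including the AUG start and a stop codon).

Answer: mRNA: AUGGAGCAGGAGGAUCAGUGA

Derivation:
residue 1: M -> AUG (start codon)
residue 2: E codons sorted = GAA,GAG -> pick last = GAG
residue 3: Q codons sorted = CAA,CAG -> pick last = CAG
residue 4: E codons sorted = GAA,GAG -> pick last = GAG
residue 5: D codons sorted = GAC,GAU -> pick last = GAU
residue 6: Q codons sorted = CAA,CAG -> pick last = CAG
terminator: stop codons sorted = UAA,UAG,UGA -> pick last = UGA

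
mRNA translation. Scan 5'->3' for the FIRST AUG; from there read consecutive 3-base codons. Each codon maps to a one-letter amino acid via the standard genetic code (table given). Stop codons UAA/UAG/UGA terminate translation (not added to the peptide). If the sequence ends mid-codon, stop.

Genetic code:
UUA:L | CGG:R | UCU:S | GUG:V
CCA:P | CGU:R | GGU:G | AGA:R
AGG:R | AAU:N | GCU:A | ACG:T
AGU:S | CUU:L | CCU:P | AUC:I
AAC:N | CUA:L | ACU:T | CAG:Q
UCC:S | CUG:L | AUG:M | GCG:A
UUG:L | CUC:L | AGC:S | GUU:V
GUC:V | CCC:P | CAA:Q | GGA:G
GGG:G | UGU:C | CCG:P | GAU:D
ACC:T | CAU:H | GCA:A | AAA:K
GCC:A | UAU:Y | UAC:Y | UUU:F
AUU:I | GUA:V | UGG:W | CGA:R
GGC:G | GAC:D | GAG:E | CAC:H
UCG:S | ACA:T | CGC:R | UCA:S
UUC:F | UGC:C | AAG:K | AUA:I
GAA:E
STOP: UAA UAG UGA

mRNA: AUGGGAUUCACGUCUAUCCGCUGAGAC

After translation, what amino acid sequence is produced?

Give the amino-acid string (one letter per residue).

start AUG at pos 0
pos 0: AUG -> M; peptide=M
pos 3: GGA -> G; peptide=MG
pos 6: UUC -> F; peptide=MGF
pos 9: ACG -> T; peptide=MGFT
pos 12: UCU -> S; peptide=MGFTS
pos 15: AUC -> I; peptide=MGFTSI
pos 18: CGC -> R; peptide=MGFTSIR
pos 21: UGA -> STOP

Answer: MGFTSIR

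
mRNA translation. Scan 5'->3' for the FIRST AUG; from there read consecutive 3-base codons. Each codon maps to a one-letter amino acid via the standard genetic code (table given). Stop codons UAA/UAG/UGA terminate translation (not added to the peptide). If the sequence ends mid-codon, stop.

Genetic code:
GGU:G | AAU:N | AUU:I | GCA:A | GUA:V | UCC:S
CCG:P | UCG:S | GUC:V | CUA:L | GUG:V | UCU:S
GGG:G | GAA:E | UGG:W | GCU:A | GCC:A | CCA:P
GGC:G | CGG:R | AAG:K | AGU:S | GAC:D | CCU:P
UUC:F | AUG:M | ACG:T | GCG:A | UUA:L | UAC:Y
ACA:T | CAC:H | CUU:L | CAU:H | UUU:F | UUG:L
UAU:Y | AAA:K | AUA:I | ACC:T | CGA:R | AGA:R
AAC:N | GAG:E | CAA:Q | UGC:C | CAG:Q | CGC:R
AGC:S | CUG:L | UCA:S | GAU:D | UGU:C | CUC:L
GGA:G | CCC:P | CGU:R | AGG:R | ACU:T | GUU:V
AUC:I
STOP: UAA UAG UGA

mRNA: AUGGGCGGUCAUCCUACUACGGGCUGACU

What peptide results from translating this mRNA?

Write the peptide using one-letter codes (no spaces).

start AUG at pos 0
pos 0: AUG -> M; peptide=M
pos 3: GGC -> G; peptide=MG
pos 6: GGU -> G; peptide=MGG
pos 9: CAU -> H; peptide=MGGH
pos 12: CCU -> P; peptide=MGGHP
pos 15: ACU -> T; peptide=MGGHPT
pos 18: ACG -> T; peptide=MGGHPTT
pos 21: GGC -> G; peptide=MGGHPTTG
pos 24: UGA -> STOP

Answer: MGGHPTTG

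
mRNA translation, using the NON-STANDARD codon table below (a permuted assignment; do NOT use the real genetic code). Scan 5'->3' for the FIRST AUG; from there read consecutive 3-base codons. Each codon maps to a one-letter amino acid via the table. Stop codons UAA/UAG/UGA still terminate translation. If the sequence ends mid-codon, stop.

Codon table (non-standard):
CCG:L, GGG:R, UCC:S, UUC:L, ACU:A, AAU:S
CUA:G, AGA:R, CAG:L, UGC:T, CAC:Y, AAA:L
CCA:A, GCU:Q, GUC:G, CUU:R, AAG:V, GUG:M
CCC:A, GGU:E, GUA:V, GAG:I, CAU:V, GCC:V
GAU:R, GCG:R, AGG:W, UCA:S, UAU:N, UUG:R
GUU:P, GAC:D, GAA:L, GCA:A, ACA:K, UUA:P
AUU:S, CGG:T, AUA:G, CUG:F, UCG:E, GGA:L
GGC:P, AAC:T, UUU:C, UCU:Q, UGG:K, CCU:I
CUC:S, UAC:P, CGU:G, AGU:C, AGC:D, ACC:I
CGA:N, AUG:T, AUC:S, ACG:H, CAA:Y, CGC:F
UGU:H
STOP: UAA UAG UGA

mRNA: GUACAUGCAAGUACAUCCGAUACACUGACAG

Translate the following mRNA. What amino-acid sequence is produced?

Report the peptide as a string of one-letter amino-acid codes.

Answer: TYVVLGY

Derivation:
start AUG at pos 4
pos 4: AUG -> T; peptide=T
pos 7: CAA -> Y; peptide=TY
pos 10: GUA -> V; peptide=TYV
pos 13: CAU -> V; peptide=TYVV
pos 16: CCG -> L; peptide=TYVVL
pos 19: AUA -> G; peptide=TYVVLG
pos 22: CAC -> Y; peptide=TYVVLGY
pos 25: UGA -> STOP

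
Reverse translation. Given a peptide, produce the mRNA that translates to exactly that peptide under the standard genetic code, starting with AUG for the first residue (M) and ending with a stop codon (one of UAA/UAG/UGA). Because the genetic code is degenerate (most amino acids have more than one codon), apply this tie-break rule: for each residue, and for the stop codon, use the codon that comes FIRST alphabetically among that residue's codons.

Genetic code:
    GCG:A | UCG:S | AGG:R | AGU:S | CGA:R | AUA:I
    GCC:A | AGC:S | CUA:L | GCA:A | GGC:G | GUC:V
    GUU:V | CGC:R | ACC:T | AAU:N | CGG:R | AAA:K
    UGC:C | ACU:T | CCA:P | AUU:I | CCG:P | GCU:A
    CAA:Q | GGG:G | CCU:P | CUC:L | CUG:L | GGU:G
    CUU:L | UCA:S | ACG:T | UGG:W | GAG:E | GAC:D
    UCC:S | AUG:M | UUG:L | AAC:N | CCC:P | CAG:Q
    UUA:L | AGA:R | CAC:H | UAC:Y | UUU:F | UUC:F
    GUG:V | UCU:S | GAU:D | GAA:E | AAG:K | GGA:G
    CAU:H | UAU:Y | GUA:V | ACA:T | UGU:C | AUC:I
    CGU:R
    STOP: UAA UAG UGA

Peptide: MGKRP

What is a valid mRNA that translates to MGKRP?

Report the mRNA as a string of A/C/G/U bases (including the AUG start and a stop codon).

residue 1: M -> AUG (start codon)
residue 2: G codons sorted = GGA,GGC,GGG,GGU -> pick first = GGA
residue 3: K codons sorted = AAA,AAG -> pick first = AAA
residue 4: R codons sorted = AGA,AGG,CGA,CGC,CGG,CGU -> pick first = AGA
residue 5: P codons sorted = CCA,CCC,CCG,CCU -> pick first = CCA
terminator: stop codons sorted = UAA,UAG,UGA -> pick first = UAA

Answer: mRNA: AUGGGAAAAAGACCAUAA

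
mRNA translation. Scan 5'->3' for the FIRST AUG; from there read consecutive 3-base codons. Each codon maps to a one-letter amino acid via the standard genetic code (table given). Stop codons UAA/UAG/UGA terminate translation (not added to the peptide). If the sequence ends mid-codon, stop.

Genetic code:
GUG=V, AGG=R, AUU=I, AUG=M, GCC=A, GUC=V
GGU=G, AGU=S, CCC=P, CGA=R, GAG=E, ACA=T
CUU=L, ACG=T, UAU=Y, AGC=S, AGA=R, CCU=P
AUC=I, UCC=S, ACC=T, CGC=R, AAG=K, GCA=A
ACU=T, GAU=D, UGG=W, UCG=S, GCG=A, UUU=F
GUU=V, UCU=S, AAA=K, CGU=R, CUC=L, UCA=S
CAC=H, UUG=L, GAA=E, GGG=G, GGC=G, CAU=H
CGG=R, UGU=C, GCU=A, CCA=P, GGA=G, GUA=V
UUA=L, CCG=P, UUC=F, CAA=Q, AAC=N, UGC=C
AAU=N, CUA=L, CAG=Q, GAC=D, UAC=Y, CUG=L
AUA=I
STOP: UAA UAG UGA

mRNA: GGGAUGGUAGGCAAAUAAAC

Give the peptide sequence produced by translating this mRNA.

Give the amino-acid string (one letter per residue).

start AUG at pos 3
pos 3: AUG -> M; peptide=M
pos 6: GUA -> V; peptide=MV
pos 9: GGC -> G; peptide=MVG
pos 12: AAA -> K; peptide=MVGK
pos 15: UAA -> STOP

Answer: MVGK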